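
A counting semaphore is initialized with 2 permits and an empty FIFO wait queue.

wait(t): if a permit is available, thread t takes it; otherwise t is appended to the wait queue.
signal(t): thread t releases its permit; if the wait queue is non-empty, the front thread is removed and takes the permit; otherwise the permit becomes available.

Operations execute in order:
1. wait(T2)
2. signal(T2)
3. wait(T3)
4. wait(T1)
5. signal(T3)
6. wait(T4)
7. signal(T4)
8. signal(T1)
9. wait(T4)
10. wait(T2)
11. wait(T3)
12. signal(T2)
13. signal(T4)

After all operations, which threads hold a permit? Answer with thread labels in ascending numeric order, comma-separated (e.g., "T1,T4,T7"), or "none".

Step 1: wait(T2) -> count=1 queue=[] holders={T2}
Step 2: signal(T2) -> count=2 queue=[] holders={none}
Step 3: wait(T3) -> count=1 queue=[] holders={T3}
Step 4: wait(T1) -> count=0 queue=[] holders={T1,T3}
Step 5: signal(T3) -> count=1 queue=[] holders={T1}
Step 6: wait(T4) -> count=0 queue=[] holders={T1,T4}
Step 7: signal(T4) -> count=1 queue=[] holders={T1}
Step 8: signal(T1) -> count=2 queue=[] holders={none}
Step 9: wait(T4) -> count=1 queue=[] holders={T4}
Step 10: wait(T2) -> count=0 queue=[] holders={T2,T4}
Step 11: wait(T3) -> count=0 queue=[T3] holders={T2,T4}
Step 12: signal(T2) -> count=0 queue=[] holders={T3,T4}
Step 13: signal(T4) -> count=1 queue=[] holders={T3}
Final holders: T3

Answer: T3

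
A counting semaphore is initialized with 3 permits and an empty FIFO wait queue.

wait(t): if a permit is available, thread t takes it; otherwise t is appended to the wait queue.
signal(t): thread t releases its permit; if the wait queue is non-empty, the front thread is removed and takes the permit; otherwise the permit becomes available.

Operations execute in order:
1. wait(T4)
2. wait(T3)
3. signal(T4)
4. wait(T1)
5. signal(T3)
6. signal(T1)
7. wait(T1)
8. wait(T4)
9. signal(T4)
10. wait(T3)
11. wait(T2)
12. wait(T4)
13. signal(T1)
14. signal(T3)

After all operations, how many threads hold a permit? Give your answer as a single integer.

Answer: 2

Derivation:
Step 1: wait(T4) -> count=2 queue=[] holders={T4}
Step 2: wait(T3) -> count=1 queue=[] holders={T3,T4}
Step 3: signal(T4) -> count=2 queue=[] holders={T3}
Step 4: wait(T1) -> count=1 queue=[] holders={T1,T3}
Step 5: signal(T3) -> count=2 queue=[] holders={T1}
Step 6: signal(T1) -> count=3 queue=[] holders={none}
Step 7: wait(T1) -> count=2 queue=[] holders={T1}
Step 8: wait(T4) -> count=1 queue=[] holders={T1,T4}
Step 9: signal(T4) -> count=2 queue=[] holders={T1}
Step 10: wait(T3) -> count=1 queue=[] holders={T1,T3}
Step 11: wait(T2) -> count=0 queue=[] holders={T1,T2,T3}
Step 12: wait(T4) -> count=0 queue=[T4] holders={T1,T2,T3}
Step 13: signal(T1) -> count=0 queue=[] holders={T2,T3,T4}
Step 14: signal(T3) -> count=1 queue=[] holders={T2,T4}
Final holders: {T2,T4} -> 2 thread(s)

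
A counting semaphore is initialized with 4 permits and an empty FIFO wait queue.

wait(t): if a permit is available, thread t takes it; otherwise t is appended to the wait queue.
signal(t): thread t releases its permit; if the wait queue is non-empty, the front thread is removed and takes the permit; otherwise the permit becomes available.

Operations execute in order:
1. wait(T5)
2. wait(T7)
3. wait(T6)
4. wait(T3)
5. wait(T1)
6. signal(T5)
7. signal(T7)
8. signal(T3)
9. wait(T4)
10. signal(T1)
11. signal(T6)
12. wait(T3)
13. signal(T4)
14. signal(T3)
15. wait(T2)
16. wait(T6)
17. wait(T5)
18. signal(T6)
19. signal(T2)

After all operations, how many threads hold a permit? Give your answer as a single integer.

Step 1: wait(T5) -> count=3 queue=[] holders={T5}
Step 2: wait(T7) -> count=2 queue=[] holders={T5,T7}
Step 3: wait(T6) -> count=1 queue=[] holders={T5,T6,T7}
Step 4: wait(T3) -> count=0 queue=[] holders={T3,T5,T6,T7}
Step 5: wait(T1) -> count=0 queue=[T1] holders={T3,T5,T6,T7}
Step 6: signal(T5) -> count=0 queue=[] holders={T1,T3,T6,T7}
Step 7: signal(T7) -> count=1 queue=[] holders={T1,T3,T6}
Step 8: signal(T3) -> count=2 queue=[] holders={T1,T6}
Step 9: wait(T4) -> count=1 queue=[] holders={T1,T4,T6}
Step 10: signal(T1) -> count=2 queue=[] holders={T4,T6}
Step 11: signal(T6) -> count=3 queue=[] holders={T4}
Step 12: wait(T3) -> count=2 queue=[] holders={T3,T4}
Step 13: signal(T4) -> count=3 queue=[] holders={T3}
Step 14: signal(T3) -> count=4 queue=[] holders={none}
Step 15: wait(T2) -> count=3 queue=[] holders={T2}
Step 16: wait(T6) -> count=2 queue=[] holders={T2,T6}
Step 17: wait(T5) -> count=1 queue=[] holders={T2,T5,T6}
Step 18: signal(T6) -> count=2 queue=[] holders={T2,T5}
Step 19: signal(T2) -> count=3 queue=[] holders={T5}
Final holders: {T5} -> 1 thread(s)

Answer: 1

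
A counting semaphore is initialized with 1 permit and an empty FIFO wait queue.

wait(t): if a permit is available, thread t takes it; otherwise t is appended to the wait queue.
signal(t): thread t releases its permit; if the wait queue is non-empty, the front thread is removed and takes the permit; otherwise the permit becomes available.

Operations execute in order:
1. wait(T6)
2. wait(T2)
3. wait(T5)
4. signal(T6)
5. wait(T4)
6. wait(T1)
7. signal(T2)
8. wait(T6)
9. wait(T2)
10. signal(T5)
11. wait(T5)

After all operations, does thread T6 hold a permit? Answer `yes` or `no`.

Answer: no

Derivation:
Step 1: wait(T6) -> count=0 queue=[] holders={T6}
Step 2: wait(T2) -> count=0 queue=[T2] holders={T6}
Step 3: wait(T5) -> count=0 queue=[T2,T5] holders={T6}
Step 4: signal(T6) -> count=0 queue=[T5] holders={T2}
Step 5: wait(T4) -> count=0 queue=[T5,T4] holders={T2}
Step 6: wait(T1) -> count=0 queue=[T5,T4,T1] holders={T2}
Step 7: signal(T2) -> count=0 queue=[T4,T1] holders={T5}
Step 8: wait(T6) -> count=0 queue=[T4,T1,T6] holders={T5}
Step 9: wait(T2) -> count=0 queue=[T4,T1,T6,T2] holders={T5}
Step 10: signal(T5) -> count=0 queue=[T1,T6,T2] holders={T4}
Step 11: wait(T5) -> count=0 queue=[T1,T6,T2,T5] holders={T4}
Final holders: {T4} -> T6 not in holders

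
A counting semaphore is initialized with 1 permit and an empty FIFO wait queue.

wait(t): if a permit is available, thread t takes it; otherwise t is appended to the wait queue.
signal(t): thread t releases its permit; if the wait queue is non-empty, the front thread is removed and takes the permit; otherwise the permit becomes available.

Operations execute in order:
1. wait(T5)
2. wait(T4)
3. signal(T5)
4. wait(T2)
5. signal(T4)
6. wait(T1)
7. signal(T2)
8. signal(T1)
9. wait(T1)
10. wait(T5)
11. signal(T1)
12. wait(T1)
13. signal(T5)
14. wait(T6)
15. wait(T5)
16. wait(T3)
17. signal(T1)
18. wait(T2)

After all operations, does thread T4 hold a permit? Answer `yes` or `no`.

Step 1: wait(T5) -> count=0 queue=[] holders={T5}
Step 2: wait(T4) -> count=0 queue=[T4] holders={T5}
Step 3: signal(T5) -> count=0 queue=[] holders={T4}
Step 4: wait(T2) -> count=0 queue=[T2] holders={T4}
Step 5: signal(T4) -> count=0 queue=[] holders={T2}
Step 6: wait(T1) -> count=0 queue=[T1] holders={T2}
Step 7: signal(T2) -> count=0 queue=[] holders={T1}
Step 8: signal(T1) -> count=1 queue=[] holders={none}
Step 9: wait(T1) -> count=0 queue=[] holders={T1}
Step 10: wait(T5) -> count=0 queue=[T5] holders={T1}
Step 11: signal(T1) -> count=0 queue=[] holders={T5}
Step 12: wait(T1) -> count=0 queue=[T1] holders={T5}
Step 13: signal(T5) -> count=0 queue=[] holders={T1}
Step 14: wait(T6) -> count=0 queue=[T6] holders={T1}
Step 15: wait(T5) -> count=0 queue=[T6,T5] holders={T1}
Step 16: wait(T3) -> count=0 queue=[T6,T5,T3] holders={T1}
Step 17: signal(T1) -> count=0 queue=[T5,T3] holders={T6}
Step 18: wait(T2) -> count=0 queue=[T5,T3,T2] holders={T6}
Final holders: {T6} -> T4 not in holders

Answer: no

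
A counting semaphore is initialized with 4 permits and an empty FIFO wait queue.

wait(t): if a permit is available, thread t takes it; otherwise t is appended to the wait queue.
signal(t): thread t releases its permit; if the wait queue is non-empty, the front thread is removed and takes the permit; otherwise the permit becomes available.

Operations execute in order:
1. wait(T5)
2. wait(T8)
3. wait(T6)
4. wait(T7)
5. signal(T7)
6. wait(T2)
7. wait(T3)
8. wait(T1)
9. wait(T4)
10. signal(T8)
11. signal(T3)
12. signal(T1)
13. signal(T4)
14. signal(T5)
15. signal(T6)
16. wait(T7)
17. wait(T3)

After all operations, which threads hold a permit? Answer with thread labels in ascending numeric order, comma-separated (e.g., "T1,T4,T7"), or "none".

Step 1: wait(T5) -> count=3 queue=[] holders={T5}
Step 2: wait(T8) -> count=2 queue=[] holders={T5,T8}
Step 3: wait(T6) -> count=1 queue=[] holders={T5,T6,T8}
Step 4: wait(T7) -> count=0 queue=[] holders={T5,T6,T7,T8}
Step 5: signal(T7) -> count=1 queue=[] holders={T5,T6,T8}
Step 6: wait(T2) -> count=0 queue=[] holders={T2,T5,T6,T8}
Step 7: wait(T3) -> count=0 queue=[T3] holders={T2,T5,T6,T8}
Step 8: wait(T1) -> count=0 queue=[T3,T1] holders={T2,T5,T6,T8}
Step 9: wait(T4) -> count=0 queue=[T3,T1,T4] holders={T2,T5,T6,T8}
Step 10: signal(T8) -> count=0 queue=[T1,T4] holders={T2,T3,T5,T6}
Step 11: signal(T3) -> count=0 queue=[T4] holders={T1,T2,T5,T6}
Step 12: signal(T1) -> count=0 queue=[] holders={T2,T4,T5,T6}
Step 13: signal(T4) -> count=1 queue=[] holders={T2,T5,T6}
Step 14: signal(T5) -> count=2 queue=[] holders={T2,T6}
Step 15: signal(T6) -> count=3 queue=[] holders={T2}
Step 16: wait(T7) -> count=2 queue=[] holders={T2,T7}
Step 17: wait(T3) -> count=1 queue=[] holders={T2,T3,T7}
Final holders: T2,T3,T7

Answer: T2,T3,T7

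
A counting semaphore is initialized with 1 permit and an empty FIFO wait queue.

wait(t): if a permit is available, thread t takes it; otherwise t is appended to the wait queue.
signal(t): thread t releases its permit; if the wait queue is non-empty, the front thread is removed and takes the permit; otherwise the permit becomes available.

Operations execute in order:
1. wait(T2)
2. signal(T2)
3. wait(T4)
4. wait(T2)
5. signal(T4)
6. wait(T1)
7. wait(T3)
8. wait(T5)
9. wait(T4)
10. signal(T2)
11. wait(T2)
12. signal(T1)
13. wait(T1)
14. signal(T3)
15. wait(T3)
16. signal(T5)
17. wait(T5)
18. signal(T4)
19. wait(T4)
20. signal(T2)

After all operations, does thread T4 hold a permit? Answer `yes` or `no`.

Step 1: wait(T2) -> count=0 queue=[] holders={T2}
Step 2: signal(T2) -> count=1 queue=[] holders={none}
Step 3: wait(T4) -> count=0 queue=[] holders={T4}
Step 4: wait(T2) -> count=0 queue=[T2] holders={T4}
Step 5: signal(T4) -> count=0 queue=[] holders={T2}
Step 6: wait(T1) -> count=0 queue=[T1] holders={T2}
Step 7: wait(T3) -> count=0 queue=[T1,T3] holders={T2}
Step 8: wait(T5) -> count=0 queue=[T1,T3,T5] holders={T2}
Step 9: wait(T4) -> count=0 queue=[T1,T3,T5,T4] holders={T2}
Step 10: signal(T2) -> count=0 queue=[T3,T5,T4] holders={T1}
Step 11: wait(T2) -> count=0 queue=[T3,T5,T4,T2] holders={T1}
Step 12: signal(T1) -> count=0 queue=[T5,T4,T2] holders={T3}
Step 13: wait(T1) -> count=0 queue=[T5,T4,T2,T1] holders={T3}
Step 14: signal(T3) -> count=0 queue=[T4,T2,T1] holders={T5}
Step 15: wait(T3) -> count=0 queue=[T4,T2,T1,T3] holders={T5}
Step 16: signal(T5) -> count=0 queue=[T2,T1,T3] holders={T4}
Step 17: wait(T5) -> count=0 queue=[T2,T1,T3,T5] holders={T4}
Step 18: signal(T4) -> count=0 queue=[T1,T3,T5] holders={T2}
Step 19: wait(T4) -> count=0 queue=[T1,T3,T5,T4] holders={T2}
Step 20: signal(T2) -> count=0 queue=[T3,T5,T4] holders={T1}
Final holders: {T1} -> T4 not in holders

Answer: no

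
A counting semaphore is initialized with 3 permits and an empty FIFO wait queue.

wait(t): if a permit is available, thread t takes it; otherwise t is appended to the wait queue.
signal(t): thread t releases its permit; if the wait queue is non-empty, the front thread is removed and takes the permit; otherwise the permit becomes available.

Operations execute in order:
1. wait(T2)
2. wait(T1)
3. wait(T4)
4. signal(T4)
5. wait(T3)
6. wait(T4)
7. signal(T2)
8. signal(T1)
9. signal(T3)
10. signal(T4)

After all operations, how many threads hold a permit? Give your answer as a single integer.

Step 1: wait(T2) -> count=2 queue=[] holders={T2}
Step 2: wait(T1) -> count=1 queue=[] holders={T1,T2}
Step 3: wait(T4) -> count=0 queue=[] holders={T1,T2,T4}
Step 4: signal(T4) -> count=1 queue=[] holders={T1,T2}
Step 5: wait(T3) -> count=0 queue=[] holders={T1,T2,T3}
Step 6: wait(T4) -> count=0 queue=[T4] holders={T1,T2,T3}
Step 7: signal(T2) -> count=0 queue=[] holders={T1,T3,T4}
Step 8: signal(T1) -> count=1 queue=[] holders={T3,T4}
Step 9: signal(T3) -> count=2 queue=[] holders={T4}
Step 10: signal(T4) -> count=3 queue=[] holders={none}
Final holders: {none} -> 0 thread(s)

Answer: 0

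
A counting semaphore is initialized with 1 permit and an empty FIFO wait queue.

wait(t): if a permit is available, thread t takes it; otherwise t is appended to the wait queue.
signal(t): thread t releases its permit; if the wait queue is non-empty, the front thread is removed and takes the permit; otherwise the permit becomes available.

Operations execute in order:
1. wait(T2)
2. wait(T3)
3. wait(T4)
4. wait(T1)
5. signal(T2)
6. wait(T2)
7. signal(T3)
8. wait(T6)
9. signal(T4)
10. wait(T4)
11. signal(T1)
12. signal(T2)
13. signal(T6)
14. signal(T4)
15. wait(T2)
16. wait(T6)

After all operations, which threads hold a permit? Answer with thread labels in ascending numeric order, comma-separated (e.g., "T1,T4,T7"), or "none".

Answer: T2

Derivation:
Step 1: wait(T2) -> count=0 queue=[] holders={T2}
Step 2: wait(T3) -> count=0 queue=[T3] holders={T2}
Step 3: wait(T4) -> count=0 queue=[T3,T4] holders={T2}
Step 4: wait(T1) -> count=0 queue=[T3,T4,T1] holders={T2}
Step 5: signal(T2) -> count=0 queue=[T4,T1] holders={T3}
Step 6: wait(T2) -> count=0 queue=[T4,T1,T2] holders={T3}
Step 7: signal(T3) -> count=0 queue=[T1,T2] holders={T4}
Step 8: wait(T6) -> count=0 queue=[T1,T2,T6] holders={T4}
Step 9: signal(T4) -> count=0 queue=[T2,T6] holders={T1}
Step 10: wait(T4) -> count=0 queue=[T2,T6,T4] holders={T1}
Step 11: signal(T1) -> count=0 queue=[T6,T4] holders={T2}
Step 12: signal(T2) -> count=0 queue=[T4] holders={T6}
Step 13: signal(T6) -> count=0 queue=[] holders={T4}
Step 14: signal(T4) -> count=1 queue=[] holders={none}
Step 15: wait(T2) -> count=0 queue=[] holders={T2}
Step 16: wait(T6) -> count=0 queue=[T6] holders={T2}
Final holders: T2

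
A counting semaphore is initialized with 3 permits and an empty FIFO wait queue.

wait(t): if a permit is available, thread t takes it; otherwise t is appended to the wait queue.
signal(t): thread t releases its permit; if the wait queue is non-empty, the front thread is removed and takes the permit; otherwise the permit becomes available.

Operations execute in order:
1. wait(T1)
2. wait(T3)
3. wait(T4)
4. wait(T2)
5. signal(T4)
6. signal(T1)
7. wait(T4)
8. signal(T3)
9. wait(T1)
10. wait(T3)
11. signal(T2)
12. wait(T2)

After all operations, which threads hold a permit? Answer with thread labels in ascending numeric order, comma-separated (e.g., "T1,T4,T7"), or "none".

Answer: T1,T3,T4

Derivation:
Step 1: wait(T1) -> count=2 queue=[] holders={T1}
Step 2: wait(T3) -> count=1 queue=[] holders={T1,T3}
Step 3: wait(T4) -> count=0 queue=[] holders={T1,T3,T4}
Step 4: wait(T2) -> count=0 queue=[T2] holders={T1,T3,T4}
Step 5: signal(T4) -> count=0 queue=[] holders={T1,T2,T3}
Step 6: signal(T1) -> count=1 queue=[] holders={T2,T3}
Step 7: wait(T4) -> count=0 queue=[] holders={T2,T3,T4}
Step 8: signal(T3) -> count=1 queue=[] holders={T2,T4}
Step 9: wait(T1) -> count=0 queue=[] holders={T1,T2,T4}
Step 10: wait(T3) -> count=0 queue=[T3] holders={T1,T2,T4}
Step 11: signal(T2) -> count=0 queue=[] holders={T1,T3,T4}
Step 12: wait(T2) -> count=0 queue=[T2] holders={T1,T3,T4}
Final holders: T1,T3,T4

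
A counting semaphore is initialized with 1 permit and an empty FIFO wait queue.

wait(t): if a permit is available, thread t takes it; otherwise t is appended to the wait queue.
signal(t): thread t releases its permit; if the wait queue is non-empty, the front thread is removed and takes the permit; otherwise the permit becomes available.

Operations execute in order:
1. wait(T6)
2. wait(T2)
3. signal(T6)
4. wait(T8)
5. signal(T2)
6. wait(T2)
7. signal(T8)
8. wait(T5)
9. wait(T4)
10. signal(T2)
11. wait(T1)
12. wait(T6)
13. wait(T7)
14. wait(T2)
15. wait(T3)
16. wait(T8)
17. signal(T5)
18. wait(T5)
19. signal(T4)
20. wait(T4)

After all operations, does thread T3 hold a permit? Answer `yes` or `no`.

Step 1: wait(T6) -> count=0 queue=[] holders={T6}
Step 2: wait(T2) -> count=0 queue=[T2] holders={T6}
Step 3: signal(T6) -> count=0 queue=[] holders={T2}
Step 4: wait(T8) -> count=0 queue=[T8] holders={T2}
Step 5: signal(T2) -> count=0 queue=[] holders={T8}
Step 6: wait(T2) -> count=0 queue=[T2] holders={T8}
Step 7: signal(T8) -> count=0 queue=[] holders={T2}
Step 8: wait(T5) -> count=0 queue=[T5] holders={T2}
Step 9: wait(T4) -> count=0 queue=[T5,T4] holders={T2}
Step 10: signal(T2) -> count=0 queue=[T4] holders={T5}
Step 11: wait(T1) -> count=0 queue=[T4,T1] holders={T5}
Step 12: wait(T6) -> count=0 queue=[T4,T1,T6] holders={T5}
Step 13: wait(T7) -> count=0 queue=[T4,T1,T6,T7] holders={T5}
Step 14: wait(T2) -> count=0 queue=[T4,T1,T6,T7,T2] holders={T5}
Step 15: wait(T3) -> count=0 queue=[T4,T1,T6,T7,T2,T3] holders={T5}
Step 16: wait(T8) -> count=0 queue=[T4,T1,T6,T7,T2,T3,T8] holders={T5}
Step 17: signal(T5) -> count=0 queue=[T1,T6,T7,T2,T3,T8] holders={T4}
Step 18: wait(T5) -> count=0 queue=[T1,T6,T7,T2,T3,T8,T5] holders={T4}
Step 19: signal(T4) -> count=0 queue=[T6,T7,T2,T3,T8,T5] holders={T1}
Step 20: wait(T4) -> count=0 queue=[T6,T7,T2,T3,T8,T5,T4] holders={T1}
Final holders: {T1} -> T3 not in holders

Answer: no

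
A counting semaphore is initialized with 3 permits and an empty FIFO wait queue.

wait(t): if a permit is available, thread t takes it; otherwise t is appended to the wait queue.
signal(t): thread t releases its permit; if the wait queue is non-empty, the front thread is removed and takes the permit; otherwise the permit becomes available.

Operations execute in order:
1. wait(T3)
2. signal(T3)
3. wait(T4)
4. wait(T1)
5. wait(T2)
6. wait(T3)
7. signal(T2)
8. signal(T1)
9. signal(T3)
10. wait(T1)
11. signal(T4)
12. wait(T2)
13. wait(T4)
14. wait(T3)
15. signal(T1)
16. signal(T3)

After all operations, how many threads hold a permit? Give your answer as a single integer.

Answer: 2

Derivation:
Step 1: wait(T3) -> count=2 queue=[] holders={T3}
Step 2: signal(T3) -> count=3 queue=[] holders={none}
Step 3: wait(T4) -> count=2 queue=[] holders={T4}
Step 4: wait(T1) -> count=1 queue=[] holders={T1,T4}
Step 5: wait(T2) -> count=0 queue=[] holders={T1,T2,T4}
Step 6: wait(T3) -> count=0 queue=[T3] holders={T1,T2,T4}
Step 7: signal(T2) -> count=0 queue=[] holders={T1,T3,T4}
Step 8: signal(T1) -> count=1 queue=[] holders={T3,T4}
Step 9: signal(T3) -> count=2 queue=[] holders={T4}
Step 10: wait(T1) -> count=1 queue=[] holders={T1,T4}
Step 11: signal(T4) -> count=2 queue=[] holders={T1}
Step 12: wait(T2) -> count=1 queue=[] holders={T1,T2}
Step 13: wait(T4) -> count=0 queue=[] holders={T1,T2,T4}
Step 14: wait(T3) -> count=0 queue=[T3] holders={T1,T2,T4}
Step 15: signal(T1) -> count=0 queue=[] holders={T2,T3,T4}
Step 16: signal(T3) -> count=1 queue=[] holders={T2,T4}
Final holders: {T2,T4} -> 2 thread(s)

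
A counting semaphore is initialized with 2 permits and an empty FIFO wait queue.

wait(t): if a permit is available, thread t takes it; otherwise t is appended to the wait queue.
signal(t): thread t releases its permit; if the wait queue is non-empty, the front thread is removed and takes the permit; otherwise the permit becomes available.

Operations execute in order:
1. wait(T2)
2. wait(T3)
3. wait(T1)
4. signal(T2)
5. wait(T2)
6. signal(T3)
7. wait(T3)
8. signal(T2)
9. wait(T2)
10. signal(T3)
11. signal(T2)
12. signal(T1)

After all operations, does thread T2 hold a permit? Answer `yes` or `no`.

Step 1: wait(T2) -> count=1 queue=[] holders={T2}
Step 2: wait(T3) -> count=0 queue=[] holders={T2,T3}
Step 3: wait(T1) -> count=0 queue=[T1] holders={T2,T3}
Step 4: signal(T2) -> count=0 queue=[] holders={T1,T3}
Step 5: wait(T2) -> count=0 queue=[T2] holders={T1,T3}
Step 6: signal(T3) -> count=0 queue=[] holders={T1,T2}
Step 7: wait(T3) -> count=0 queue=[T3] holders={T1,T2}
Step 8: signal(T2) -> count=0 queue=[] holders={T1,T3}
Step 9: wait(T2) -> count=0 queue=[T2] holders={T1,T3}
Step 10: signal(T3) -> count=0 queue=[] holders={T1,T2}
Step 11: signal(T2) -> count=1 queue=[] holders={T1}
Step 12: signal(T1) -> count=2 queue=[] holders={none}
Final holders: {none} -> T2 not in holders

Answer: no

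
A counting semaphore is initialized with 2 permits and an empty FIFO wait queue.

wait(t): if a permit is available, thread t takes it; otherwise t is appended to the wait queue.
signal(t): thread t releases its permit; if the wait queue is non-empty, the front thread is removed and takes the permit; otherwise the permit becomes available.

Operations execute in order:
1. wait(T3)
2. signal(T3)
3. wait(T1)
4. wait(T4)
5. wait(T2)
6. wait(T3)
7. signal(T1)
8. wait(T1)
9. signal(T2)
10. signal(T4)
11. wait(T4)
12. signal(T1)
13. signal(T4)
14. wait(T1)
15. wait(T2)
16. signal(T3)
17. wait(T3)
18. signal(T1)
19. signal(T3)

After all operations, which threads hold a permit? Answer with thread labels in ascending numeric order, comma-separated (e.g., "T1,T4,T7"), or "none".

Step 1: wait(T3) -> count=1 queue=[] holders={T3}
Step 2: signal(T3) -> count=2 queue=[] holders={none}
Step 3: wait(T1) -> count=1 queue=[] holders={T1}
Step 4: wait(T4) -> count=0 queue=[] holders={T1,T4}
Step 5: wait(T2) -> count=0 queue=[T2] holders={T1,T4}
Step 6: wait(T3) -> count=0 queue=[T2,T3] holders={T1,T4}
Step 7: signal(T1) -> count=0 queue=[T3] holders={T2,T4}
Step 8: wait(T1) -> count=0 queue=[T3,T1] holders={T2,T4}
Step 9: signal(T2) -> count=0 queue=[T1] holders={T3,T4}
Step 10: signal(T4) -> count=0 queue=[] holders={T1,T3}
Step 11: wait(T4) -> count=0 queue=[T4] holders={T1,T3}
Step 12: signal(T1) -> count=0 queue=[] holders={T3,T4}
Step 13: signal(T4) -> count=1 queue=[] holders={T3}
Step 14: wait(T1) -> count=0 queue=[] holders={T1,T3}
Step 15: wait(T2) -> count=0 queue=[T2] holders={T1,T3}
Step 16: signal(T3) -> count=0 queue=[] holders={T1,T2}
Step 17: wait(T3) -> count=0 queue=[T3] holders={T1,T2}
Step 18: signal(T1) -> count=0 queue=[] holders={T2,T3}
Step 19: signal(T3) -> count=1 queue=[] holders={T2}
Final holders: T2

Answer: T2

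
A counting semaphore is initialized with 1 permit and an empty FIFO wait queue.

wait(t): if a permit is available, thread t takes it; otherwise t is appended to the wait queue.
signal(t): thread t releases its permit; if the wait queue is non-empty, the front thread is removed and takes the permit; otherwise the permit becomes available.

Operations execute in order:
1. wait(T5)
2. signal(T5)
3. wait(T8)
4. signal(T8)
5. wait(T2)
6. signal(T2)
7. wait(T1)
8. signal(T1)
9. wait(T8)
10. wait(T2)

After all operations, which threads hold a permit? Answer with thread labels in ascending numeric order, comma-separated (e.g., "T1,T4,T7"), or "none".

Step 1: wait(T5) -> count=0 queue=[] holders={T5}
Step 2: signal(T5) -> count=1 queue=[] holders={none}
Step 3: wait(T8) -> count=0 queue=[] holders={T8}
Step 4: signal(T8) -> count=1 queue=[] holders={none}
Step 5: wait(T2) -> count=0 queue=[] holders={T2}
Step 6: signal(T2) -> count=1 queue=[] holders={none}
Step 7: wait(T1) -> count=0 queue=[] holders={T1}
Step 8: signal(T1) -> count=1 queue=[] holders={none}
Step 9: wait(T8) -> count=0 queue=[] holders={T8}
Step 10: wait(T2) -> count=0 queue=[T2] holders={T8}
Final holders: T8

Answer: T8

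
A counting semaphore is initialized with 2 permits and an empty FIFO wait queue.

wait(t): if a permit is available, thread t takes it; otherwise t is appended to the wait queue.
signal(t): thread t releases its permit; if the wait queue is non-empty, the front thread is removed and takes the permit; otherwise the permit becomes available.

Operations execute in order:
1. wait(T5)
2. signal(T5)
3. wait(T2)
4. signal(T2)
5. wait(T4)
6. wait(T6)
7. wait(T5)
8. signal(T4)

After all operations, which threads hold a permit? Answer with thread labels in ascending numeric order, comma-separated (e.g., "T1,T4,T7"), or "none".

Answer: T5,T6

Derivation:
Step 1: wait(T5) -> count=1 queue=[] holders={T5}
Step 2: signal(T5) -> count=2 queue=[] holders={none}
Step 3: wait(T2) -> count=1 queue=[] holders={T2}
Step 4: signal(T2) -> count=2 queue=[] holders={none}
Step 5: wait(T4) -> count=1 queue=[] holders={T4}
Step 6: wait(T6) -> count=0 queue=[] holders={T4,T6}
Step 7: wait(T5) -> count=0 queue=[T5] holders={T4,T6}
Step 8: signal(T4) -> count=0 queue=[] holders={T5,T6}
Final holders: T5,T6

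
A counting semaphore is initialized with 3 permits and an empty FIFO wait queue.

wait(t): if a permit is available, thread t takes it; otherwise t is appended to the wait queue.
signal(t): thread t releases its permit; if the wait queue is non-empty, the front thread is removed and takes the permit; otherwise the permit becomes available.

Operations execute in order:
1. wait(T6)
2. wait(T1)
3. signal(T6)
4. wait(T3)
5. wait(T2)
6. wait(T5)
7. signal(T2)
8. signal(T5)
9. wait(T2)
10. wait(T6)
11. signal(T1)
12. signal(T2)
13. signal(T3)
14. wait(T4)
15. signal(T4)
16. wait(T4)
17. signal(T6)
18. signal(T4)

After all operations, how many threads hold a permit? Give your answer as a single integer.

Step 1: wait(T6) -> count=2 queue=[] holders={T6}
Step 2: wait(T1) -> count=1 queue=[] holders={T1,T6}
Step 3: signal(T6) -> count=2 queue=[] holders={T1}
Step 4: wait(T3) -> count=1 queue=[] holders={T1,T3}
Step 5: wait(T2) -> count=0 queue=[] holders={T1,T2,T3}
Step 6: wait(T5) -> count=0 queue=[T5] holders={T1,T2,T3}
Step 7: signal(T2) -> count=0 queue=[] holders={T1,T3,T5}
Step 8: signal(T5) -> count=1 queue=[] holders={T1,T3}
Step 9: wait(T2) -> count=0 queue=[] holders={T1,T2,T3}
Step 10: wait(T6) -> count=0 queue=[T6] holders={T1,T2,T3}
Step 11: signal(T1) -> count=0 queue=[] holders={T2,T3,T6}
Step 12: signal(T2) -> count=1 queue=[] holders={T3,T6}
Step 13: signal(T3) -> count=2 queue=[] holders={T6}
Step 14: wait(T4) -> count=1 queue=[] holders={T4,T6}
Step 15: signal(T4) -> count=2 queue=[] holders={T6}
Step 16: wait(T4) -> count=1 queue=[] holders={T4,T6}
Step 17: signal(T6) -> count=2 queue=[] holders={T4}
Step 18: signal(T4) -> count=3 queue=[] holders={none}
Final holders: {none} -> 0 thread(s)

Answer: 0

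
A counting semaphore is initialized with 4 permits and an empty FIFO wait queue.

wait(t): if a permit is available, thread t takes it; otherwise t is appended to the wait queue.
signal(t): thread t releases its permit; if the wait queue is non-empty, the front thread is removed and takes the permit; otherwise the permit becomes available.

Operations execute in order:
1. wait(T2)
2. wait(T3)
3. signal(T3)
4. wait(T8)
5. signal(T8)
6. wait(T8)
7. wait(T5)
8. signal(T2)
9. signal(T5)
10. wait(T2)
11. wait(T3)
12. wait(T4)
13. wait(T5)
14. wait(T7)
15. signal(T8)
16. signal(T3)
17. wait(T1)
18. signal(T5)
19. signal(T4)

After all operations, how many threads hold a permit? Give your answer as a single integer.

Answer: 3

Derivation:
Step 1: wait(T2) -> count=3 queue=[] holders={T2}
Step 2: wait(T3) -> count=2 queue=[] holders={T2,T3}
Step 3: signal(T3) -> count=3 queue=[] holders={T2}
Step 4: wait(T8) -> count=2 queue=[] holders={T2,T8}
Step 5: signal(T8) -> count=3 queue=[] holders={T2}
Step 6: wait(T8) -> count=2 queue=[] holders={T2,T8}
Step 7: wait(T5) -> count=1 queue=[] holders={T2,T5,T8}
Step 8: signal(T2) -> count=2 queue=[] holders={T5,T8}
Step 9: signal(T5) -> count=3 queue=[] holders={T8}
Step 10: wait(T2) -> count=2 queue=[] holders={T2,T8}
Step 11: wait(T3) -> count=1 queue=[] holders={T2,T3,T8}
Step 12: wait(T4) -> count=0 queue=[] holders={T2,T3,T4,T8}
Step 13: wait(T5) -> count=0 queue=[T5] holders={T2,T3,T4,T8}
Step 14: wait(T7) -> count=0 queue=[T5,T7] holders={T2,T3,T4,T8}
Step 15: signal(T8) -> count=0 queue=[T7] holders={T2,T3,T4,T5}
Step 16: signal(T3) -> count=0 queue=[] holders={T2,T4,T5,T7}
Step 17: wait(T1) -> count=0 queue=[T1] holders={T2,T4,T5,T7}
Step 18: signal(T5) -> count=0 queue=[] holders={T1,T2,T4,T7}
Step 19: signal(T4) -> count=1 queue=[] holders={T1,T2,T7}
Final holders: {T1,T2,T7} -> 3 thread(s)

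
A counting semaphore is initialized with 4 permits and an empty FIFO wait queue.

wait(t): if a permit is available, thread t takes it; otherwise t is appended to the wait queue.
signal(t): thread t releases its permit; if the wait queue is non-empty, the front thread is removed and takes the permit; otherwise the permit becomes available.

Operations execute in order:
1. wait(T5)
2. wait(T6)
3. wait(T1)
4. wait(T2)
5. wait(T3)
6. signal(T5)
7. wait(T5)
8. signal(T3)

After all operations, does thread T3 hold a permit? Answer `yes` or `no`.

Step 1: wait(T5) -> count=3 queue=[] holders={T5}
Step 2: wait(T6) -> count=2 queue=[] holders={T5,T6}
Step 3: wait(T1) -> count=1 queue=[] holders={T1,T5,T6}
Step 4: wait(T2) -> count=0 queue=[] holders={T1,T2,T5,T6}
Step 5: wait(T3) -> count=0 queue=[T3] holders={T1,T2,T5,T6}
Step 6: signal(T5) -> count=0 queue=[] holders={T1,T2,T3,T6}
Step 7: wait(T5) -> count=0 queue=[T5] holders={T1,T2,T3,T6}
Step 8: signal(T3) -> count=0 queue=[] holders={T1,T2,T5,T6}
Final holders: {T1,T2,T5,T6} -> T3 not in holders

Answer: no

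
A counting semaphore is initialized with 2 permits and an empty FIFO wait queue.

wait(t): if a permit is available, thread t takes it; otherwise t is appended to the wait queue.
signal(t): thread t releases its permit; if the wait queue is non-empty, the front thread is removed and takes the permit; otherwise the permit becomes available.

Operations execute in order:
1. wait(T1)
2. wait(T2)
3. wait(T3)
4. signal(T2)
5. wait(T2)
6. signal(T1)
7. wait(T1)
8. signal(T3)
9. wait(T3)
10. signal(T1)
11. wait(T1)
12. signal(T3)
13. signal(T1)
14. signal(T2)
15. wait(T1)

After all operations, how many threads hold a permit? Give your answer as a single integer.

Step 1: wait(T1) -> count=1 queue=[] holders={T1}
Step 2: wait(T2) -> count=0 queue=[] holders={T1,T2}
Step 3: wait(T3) -> count=0 queue=[T3] holders={T1,T2}
Step 4: signal(T2) -> count=0 queue=[] holders={T1,T3}
Step 5: wait(T2) -> count=0 queue=[T2] holders={T1,T3}
Step 6: signal(T1) -> count=0 queue=[] holders={T2,T3}
Step 7: wait(T1) -> count=0 queue=[T1] holders={T2,T3}
Step 8: signal(T3) -> count=0 queue=[] holders={T1,T2}
Step 9: wait(T3) -> count=0 queue=[T3] holders={T1,T2}
Step 10: signal(T1) -> count=0 queue=[] holders={T2,T3}
Step 11: wait(T1) -> count=0 queue=[T1] holders={T2,T3}
Step 12: signal(T3) -> count=0 queue=[] holders={T1,T2}
Step 13: signal(T1) -> count=1 queue=[] holders={T2}
Step 14: signal(T2) -> count=2 queue=[] holders={none}
Step 15: wait(T1) -> count=1 queue=[] holders={T1}
Final holders: {T1} -> 1 thread(s)

Answer: 1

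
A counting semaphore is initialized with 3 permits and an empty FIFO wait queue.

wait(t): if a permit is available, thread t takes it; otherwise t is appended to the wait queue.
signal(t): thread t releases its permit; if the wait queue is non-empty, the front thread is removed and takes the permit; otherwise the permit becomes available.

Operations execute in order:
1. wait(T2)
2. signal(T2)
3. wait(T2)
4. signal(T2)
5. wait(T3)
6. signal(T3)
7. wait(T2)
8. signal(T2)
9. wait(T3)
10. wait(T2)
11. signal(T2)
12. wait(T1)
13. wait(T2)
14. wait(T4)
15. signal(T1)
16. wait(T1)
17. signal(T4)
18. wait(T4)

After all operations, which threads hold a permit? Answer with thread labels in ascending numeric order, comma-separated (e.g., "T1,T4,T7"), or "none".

Answer: T1,T2,T3

Derivation:
Step 1: wait(T2) -> count=2 queue=[] holders={T2}
Step 2: signal(T2) -> count=3 queue=[] holders={none}
Step 3: wait(T2) -> count=2 queue=[] holders={T2}
Step 4: signal(T2) -> count=3 queue=[] holders={none}
Step 5: wait(T3) -> count=2 queue=[] holders={T3}
Step 6: signal(T3) -> count=3 queue=[] holders={none}
Step 7: wait(T2) -> count=2 queue=[] holders={T2}
Step 8: signal(T2) -> count=3 queue=[] holders={none}
Step 9: wait(T3) -> count=2 queue=[] holders={T3}
Step 10: wait(T2) -> count=1 queue=[] holders={T2,T3}
Step 11: signal(T2) -> count=2 queue=[] holders={T3}
Step 12: wait(T1) -> count=1 queue=[] holders={T1,T3}
Step 13: wait(T2) -> count=0 queue=[] holders={T1,T2,T3}
Step 14: wait(T4) -> count=0 queue=[T4] holders={T1,T2,T3}
Step 15: signal(T1) -> count=0 queue=[] holders={T2,T3,T4}
Step 16: wait(T1) -> count=0 queue=[T1] holders={T2,T3,T4}
Step 17: signal(T4) -> count=0 queue=[] holders={T1,T2,T3}
Step 18: wait(T4) -> count=0 queue=[T4] holders={T1,T2,T3}
Final holders: T1,T2,T3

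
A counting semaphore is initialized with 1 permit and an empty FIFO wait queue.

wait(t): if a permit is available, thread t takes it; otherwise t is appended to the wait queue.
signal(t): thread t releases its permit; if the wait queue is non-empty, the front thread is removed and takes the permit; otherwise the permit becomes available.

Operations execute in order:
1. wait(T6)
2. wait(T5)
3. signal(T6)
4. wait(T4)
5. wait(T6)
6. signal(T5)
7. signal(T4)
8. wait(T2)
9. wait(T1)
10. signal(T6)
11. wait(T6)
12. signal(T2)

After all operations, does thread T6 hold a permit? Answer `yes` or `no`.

Step 1: wait(T6) -> count=0 queue=[] holders={T6}
Step 2: wait(T5) -> count=0 queue=[T5] holders={T6}
Step 3: signal(T6) -> count=0 queue=[] holders={T5}
Step 4: wait(T4) -> count=0 queue=[T4] holders={T5}
Step 5: wait(T6) -> count=0 queue=[T4,T6] holders={T5}
Step 6: signal(T5) -> count=0 queue=[T6] holders={T4}
Step 7: signal(T4) -> count=0 queue=[] holders={T6}
Step 8: wait(T2) -> count=0 queue=[T2] holders={T6}
Step 9: wait(T1) -> count=0 queue=[T2,T1] holders={T6}
Step 10: signal(T6) -> count=0 queue=[T1] holders={T2}
Step 11: wait(T6) -> count=0 queue=[T1,T6] holders={T2}
Step 12: signal(T2) -> count=0 queue=[T6] holders={T1}
Final holders: {T1} -> T6 not in holders

Answer: no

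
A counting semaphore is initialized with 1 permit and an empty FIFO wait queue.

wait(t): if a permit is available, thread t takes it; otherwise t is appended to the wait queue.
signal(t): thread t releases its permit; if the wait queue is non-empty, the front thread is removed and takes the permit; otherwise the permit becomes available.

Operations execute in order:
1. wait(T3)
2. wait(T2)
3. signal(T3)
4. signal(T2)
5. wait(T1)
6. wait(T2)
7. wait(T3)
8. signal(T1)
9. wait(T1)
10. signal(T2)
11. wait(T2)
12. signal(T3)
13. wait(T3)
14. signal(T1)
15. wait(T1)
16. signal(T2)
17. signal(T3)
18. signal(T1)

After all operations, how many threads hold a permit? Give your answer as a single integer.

Answer: 0

Derivation:
Step 1: wait(T3) -> count=0 queue=[] holders={T3}
Step 2: wait(T2) -> count=0 queue=[T2] holders={T3}
Step 3: signal(T3) -> count=0 queue=[] holders={T2}
Step 4: signal(T2) -> count=1 queue=[] holders={none}
Step 5: wait(T1) -> count=0 queue=[] holders={T1}
Step 6: wait(T2) -> count=0 queue=[T2] holders={T1}
Step 7: wait(T3) -> count=0 queue=[T2,T3] holders={T1}
Step 8: signal(T1) -> count=0 queue=[T3] holders={T2}
Step 9: wait(T1) -> count=0 queue=[T3,T1] holders={T2}
Step 10: signal(T2) -> count=0 queue=[T1] holders={T3}
Step 11: wait(T2) -> count=0 queue=[T1,T2] holders={T3}
Step 12: signal(T3) -> count=0 queue=[T2] holders={T1}
Step 13: wait(T3) -> count=0 queue=[T2,T3] holders={T1}
Step 14: signal(T1) -> count=0 queue=[T3] holders={T2}
Step 15: wait(T1) -> count=0 queue=[T3,T1] holders={T2}
Step 16: signal(T2) -> count=0 queue=[T1] holders={T3}
Step 17: signal(T3) -> count=0 queue=[] holders={T1}
Step 18: signal(T1) -> count=1 queue=[] holders={none}
Final holders: {none} -> 0 thread(s)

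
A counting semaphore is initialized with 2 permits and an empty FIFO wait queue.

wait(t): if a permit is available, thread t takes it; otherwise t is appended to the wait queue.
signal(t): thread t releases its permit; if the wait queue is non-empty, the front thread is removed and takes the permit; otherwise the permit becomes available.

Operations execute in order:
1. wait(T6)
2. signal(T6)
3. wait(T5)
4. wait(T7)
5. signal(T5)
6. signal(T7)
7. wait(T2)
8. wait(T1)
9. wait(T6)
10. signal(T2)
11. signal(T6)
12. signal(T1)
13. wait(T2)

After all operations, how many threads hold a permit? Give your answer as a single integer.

Answer: 1

Derivation:
Step 1: wait(T6) -> count=1 queue=[] holders={T6}
Step 2: signal(T6) -> count=2 queue=[] holders={none}
Step 3: wait(T5) -> count=1 queue=[] holders={T5}
Step 4: wait(T7) -> count=0 queue=[] holders={T5,T7}
Step 5: signal(T5) -> count=1 queue=[] holders={T7}
Step 6: signal(T7) -> count=2 queue=[] holders={none}
Step 7: wait(T2) -> count=1 queue=[] holders={T2}
Step 8: wait(T1) -> count=0 queue=[] holders={T1,T2}
Step 9: wait(T6) -> count=0 queue=[T6] holders={T1,T2}
Step 10: signal(T2) -> count=0 queue=[] holders={T1,T6}
Step 11: signal(T6) -> count=1 queue=[] holders={T1}
Step 12: signal(T1) -> count=2 queue=[] holders={none}
Step 13: wait(T2) -> count=1 queue=[] holders={T2}
Final holders: {T2} -> 1 thread(s)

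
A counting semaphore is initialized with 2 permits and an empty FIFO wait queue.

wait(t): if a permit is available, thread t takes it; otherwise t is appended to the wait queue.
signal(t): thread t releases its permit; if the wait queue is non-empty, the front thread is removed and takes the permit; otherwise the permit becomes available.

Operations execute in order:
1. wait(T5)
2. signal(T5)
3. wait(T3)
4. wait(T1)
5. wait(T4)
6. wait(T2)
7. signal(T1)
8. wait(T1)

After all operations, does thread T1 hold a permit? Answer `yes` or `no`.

Answer: no

Derivation:
Step 1: wait(T5) -> count=1 queue=[] holders={T5}
Step 2: signal(T5) -> count=2 queue=[] holders={none}
Step 3: wait(T3) -> count=1 queue=[] holders={T3}
Step 4: wait(T1) -> count=0 queue=[] holders={T1,T3}
Step 5: wait(T4) -> count=0 queue=[T4] holders={T1,T3}
Step 6: wait(T2) -> count=0 queue=[T4,T2] holders={T1,T3}
Step 7: signal(T1) -> count=0 queue=[T2] holders={T3,T4}
Step 8: wait(T1) -> count=0 queue=[T2,T1] holders={T3,T4}
Final holders: {T3,T4} -> T1 not in holders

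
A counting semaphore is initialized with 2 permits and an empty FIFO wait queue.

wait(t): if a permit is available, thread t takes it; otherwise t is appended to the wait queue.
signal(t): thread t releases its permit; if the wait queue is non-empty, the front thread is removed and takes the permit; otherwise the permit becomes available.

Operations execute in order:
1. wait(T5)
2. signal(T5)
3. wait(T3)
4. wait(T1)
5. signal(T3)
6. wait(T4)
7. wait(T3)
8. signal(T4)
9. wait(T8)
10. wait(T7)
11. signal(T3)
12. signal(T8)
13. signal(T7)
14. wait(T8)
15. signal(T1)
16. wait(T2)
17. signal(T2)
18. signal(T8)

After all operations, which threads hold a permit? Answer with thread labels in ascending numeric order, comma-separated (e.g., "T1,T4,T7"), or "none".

Answer: none

Derivation:
Step 1: wait(T5) -> count=1 queue=[] holders={T5}
Step 2: signal(T5) -> count=2 queue=[] holders={none}
Step 3: wait(T3) -> count=1 queue=[] holders={T3}
Step 4: wait(T1) -> count=0 queue=[] holders={T1,T3}
Step 5: signal(T3) -> count=1 queue=[] holders={T1}
Step 6: wait(T4) -> count=0 queue=[] holders={T1,T4}
Step 7: wait(T3) -> count=0 queue=[T3] holders={T1,T4}
Step 8: signal(T4) -> count=0 queue=[] holders={T1,T3}
Step 9: wait(T8) -> count=0 queue=[T8] holders={T1,T3}
Step 10: wait(T7) -> count=0 queue=[T8,T7] holders={T1,T3}
Step 11: signal(T3) -> count=0 queue=[T7] holders={T1,T8}
Step 12: signal(T8) -> count=0 queue=[] holders={T1,T7}
Step 13: signal(T7) -> count=1 queue=[] holders={T1}
Step 14: wait(T8) -> count=0 queue=[] holders={T1,T8}
Step 15: signal(T1) -> count=1 queue=[] holders={T8}
Step 16: wait(T2) -> count=0 queue=[] holders={T2,T8}
Step 17: signal(T2) -> count=1 queue=[] holders={T8}
Step 18: signal(T8) -> count=2 queue=[] holders={none}
Final holders: none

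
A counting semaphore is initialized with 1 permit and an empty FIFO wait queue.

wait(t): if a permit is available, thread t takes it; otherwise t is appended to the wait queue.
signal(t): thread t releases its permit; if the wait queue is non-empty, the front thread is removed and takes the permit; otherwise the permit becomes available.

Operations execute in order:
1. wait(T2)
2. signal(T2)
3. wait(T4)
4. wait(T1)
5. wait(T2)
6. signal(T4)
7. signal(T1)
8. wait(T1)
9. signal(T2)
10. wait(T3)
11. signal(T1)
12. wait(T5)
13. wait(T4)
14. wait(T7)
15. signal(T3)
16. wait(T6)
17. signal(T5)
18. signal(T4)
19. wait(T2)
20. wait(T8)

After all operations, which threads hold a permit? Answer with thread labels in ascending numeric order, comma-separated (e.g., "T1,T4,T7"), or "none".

Answer: T7

Derivation:
Step 1: wait(T2) -> count=0 queue=[] holders={T2}
Step 2: signal(T2) -> count=1 queue=[] holders={none}
Step 3: wait(T4) -> count=0 queue=[] holders={T4}
Step 4: wait(T1) -> count=0 queue=[T1] holders={T4}
Step 5: wait(T2) -> count=0 queue=[T1,T2] holders={T4}
Step 6: signal(T4) -> count=0 queue=[T2] holders={T1}
Step 7: signal(T1) -> count=0 queue=[] holders={T2}
Step 8: wait(T1) -> count=0 queue=[T1] holders={T2}
Step 9: signal(T2) -> count=0 queue=[] holders={T1}
Step 10: wait(T3) -> count=0 queue=[T3] holders={T1}
Step 11: signal(T1) -> count=0 queue=[] holders={T3}
Step 12: wait(T5) -> count=0 queue=[T5] holders={T3}
Step 13: wait(T4) -> count=0 queue=[T5,T4] holders={T3}
Step 14: wait(T7) -> count=0 queue=[T5,T4,T7] holders={T3}
Step 15: signal(T3) -> count=0 queue=[T4,T7] holders={T5}
Step 16: wait(T6) -> count=0 queue=[T4,T7,T6] holders={T5}
Step 17: signal(T5) -> count=0 queue=[T7,T6] holders={T4}
Step 18: signal(T4) -> count=0 queue=[T6] holders={T7}
Step 19: wait(T2) -> count=0 queue=[T6,T2] holders={T7}
Step 20: wait(T8) -> count=0 queue=[T6,T2,T8] holders={T7}
Final holders: T7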